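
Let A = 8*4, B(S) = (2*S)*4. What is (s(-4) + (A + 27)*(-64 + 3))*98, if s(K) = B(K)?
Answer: -355838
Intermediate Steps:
B(S) = 8*S
A = 32
s(K) = 8*K
(s(-4) + (A + 27)*(-64 + 3))*98 = (8*(-4) + (32 + 27)*(-64 + 3))*98 = (-32 + 59*(-61))*98 = (-32 - 3599)*98 = -3631*98 = -355838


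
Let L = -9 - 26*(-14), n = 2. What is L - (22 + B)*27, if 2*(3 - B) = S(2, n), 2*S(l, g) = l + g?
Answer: -293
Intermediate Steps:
L = 355 (L = -9 + 364 = 355)
S(l, g) = g/2 + l/2 (S(l, g) = (l + g)/2 = (g + l)/2 = g/2 + l/2)
B = 2 (B = 3 - ((½)*2 + (½)*2)/2 = 3 - (1 + 1)/2 = 3 - ½*2 = 3 - 1 = 2)
L - (22 + B)*27 = 355 - (22 + 2)*27 = 355 - 24*27 = 355 - 1*648 = 355 - 648 = -293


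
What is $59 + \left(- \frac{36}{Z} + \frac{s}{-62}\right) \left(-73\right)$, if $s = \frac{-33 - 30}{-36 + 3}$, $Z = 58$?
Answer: $\frac{2107507}{19778} \approx 106.56$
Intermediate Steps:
$s = \frac{21}{11}$ ($s = - \frac{63}{-33} = \left(-63\right) \left(- \frac{1}{33}\right) = \frac{21}{11} \approx 1.9091$)
$59 + \left(- \frac{36}{Z} + \frac{s}{-62}\right) \left(-73\right) = 59 + \left(- \frac{36}{58} + \frac{21}{11 \left(-62\right)}\right) \left(-73\right) = 59 + \left(\left(-36\right) \frac{1}{58} + \frac{21}{11} \left(- \frac{1}{62}\right)\right) \left(-73\right) = 59 + \left(- \frac{18}{29} - \frac{21}{682}\right) \left(-73\right) = 59 - - \frac{940605}{19778} = 59 + \frac{940605}{19778} = \frac{2107507}{19778}$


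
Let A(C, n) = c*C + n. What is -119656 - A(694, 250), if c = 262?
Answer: -301734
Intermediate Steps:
A(C, n) = n + 262*C (A(C, n) = 262*C + n = n + 262*C)
-119656 - A(694, 250) = -119656 - (250 + 262*694) = -119656 - (250 + 181828) = -119656 - 1*182078 = -119656 - 182078 = -301734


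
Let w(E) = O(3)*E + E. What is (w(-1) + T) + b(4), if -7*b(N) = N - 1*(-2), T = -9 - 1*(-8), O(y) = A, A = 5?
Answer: -55/7 ≈ -7.8571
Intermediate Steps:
O(y) = 5
w(E) = 6*E (w(E) = 5*E + E = 6*E)
T = -1 (T = -9 + 8 = -1)
b(N) = -2/7 - N/7 (b(N) = -(N - 1*(-2))/7 = -(N + 2)/7 = -(2 + N)/7 = -2/7 - N/7)
(w(-1) + T) + b(4) = (6*(-1) - 1) + (-2/7 - ⅐*4) = (-6 - 1) + (-2/7 - 4/7) = -7 - 6/7 = -55/7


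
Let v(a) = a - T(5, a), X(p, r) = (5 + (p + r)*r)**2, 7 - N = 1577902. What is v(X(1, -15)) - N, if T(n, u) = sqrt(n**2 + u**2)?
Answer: 1624120 - 5*sqrt(85470026) ≈ 1.5779e+6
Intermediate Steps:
N = -1577895 (N = 7 - 1*1577902 = 7 - 1577902 = -1577895)
X(p, r) = (5 + r*(p + r))**2
v(a) = a - sqrt(25 + a**2) (v(a) = a - sqrt(5**2 + a**2) = a - sqrt(25 + a**2))
v(X(1, -15)) - N = ((5 + (-15)**2 + 1*(-15))**2 - sqrt(25 + ((5 + (-15)**2 + 1*(-15))**2)**2)) - 1*(-1577895) = ((5 + 225 - 15)**2 - sqrt(25 + ((5 + 225 - 15)**2)**2)) + 1577895 = (215**2 - sqrt(25 + (215**2)**2)) + 1577895 = (46225 - sqrt(25 + 46225**2)) + 1577895 = (46225 - sqrt(25 + 2136750625)) + 1577895 = (46225 - sqrt(2136750650)) + 1577895 = (46225 - 5*sqrt(85470026)) + 1577895 = 1624120 - 5*sqrt(85470026)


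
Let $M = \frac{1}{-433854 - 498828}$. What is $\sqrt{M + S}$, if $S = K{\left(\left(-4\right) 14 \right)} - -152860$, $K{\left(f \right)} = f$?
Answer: $\frac{\sqrt{132923544547267014}}{932682} \approx 390.9$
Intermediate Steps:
$M = - \frac{1}{932682}$ ($M = \frac{1}{-932682} = - \frac{1}{932682} \approx -1.0722 \cdot 10^{-6}$)
$S = 152804$ ($S = \left(-4\right) 14 - -152860 = -56 + 152860 = 152804$)
$\sqrt{M + S} = \sqrt{- \frac{1}{932682} + 152804} = \sqrt{\frac{142517540327}{932682}} = \frac{\sqrt{132923544547267014}}{932682}$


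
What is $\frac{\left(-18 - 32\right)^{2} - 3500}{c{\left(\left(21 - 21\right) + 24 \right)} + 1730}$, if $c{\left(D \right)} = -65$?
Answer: $- \frac{200}{333} \approx -0.6006$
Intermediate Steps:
$\frac{\left(-18 - 32\right)^{2} - 3500}{c{\left(\left(21 - 21\right) + 24 \right)} + 1730} = \frac{\left(-18 - 32\right)^{2} - 3500}{-65 + 1730} = \frac{\left(-50\right)^{2} - 3500}{1665} = \left(2500 - 3500\right) \frac{1}{1665} = \left(-1000\right) \frac{1}{1665} = - \frac{200}{333}$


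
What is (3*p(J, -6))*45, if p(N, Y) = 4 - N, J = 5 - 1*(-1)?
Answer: -270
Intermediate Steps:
J = 6 (J = 5 + 1 = 6)
(3*p(J, -6))*45 = (3*(4 - 1*6))*45 = (3*(4 - 6))*45 = (3*(-2))*45 = -6*45 = -270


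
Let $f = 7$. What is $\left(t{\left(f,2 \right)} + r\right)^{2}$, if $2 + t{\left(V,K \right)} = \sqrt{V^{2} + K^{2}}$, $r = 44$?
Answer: $\left(42 + \sqrt{53}\right)^{2} \approx 2428.5$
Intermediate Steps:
$t{\left(V,K \right)} = -2 + \sqrt{K^{2} + V^{2}}$ ($t{\left(V,K \right)} = -2 + \sqrt{V^{2} + K^{2}} = -2 + \sqrt{K^{2} + V^{2}}$)
$\left(t{\left(f,2 \right)} + r\right)^{2} = \left(\left(-2 + \sqrt{2^{2} + 7^{2}}\right) + 44\right)^{2} = \left(\left(-2 + \sqrt{4 + 49}\right) + 44\right)^{2} = \left(\left(-2 + \sqrt{53}\right) + 44\right)^{2} = \left(42 + \sqrt{53}\right)^{2}$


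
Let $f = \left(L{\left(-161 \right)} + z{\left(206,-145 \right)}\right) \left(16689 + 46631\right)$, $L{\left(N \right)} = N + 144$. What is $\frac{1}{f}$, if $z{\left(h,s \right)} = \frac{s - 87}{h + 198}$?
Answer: $- \frac{101}{112393000} \approx -8.9863 \cdot 10^{-7}$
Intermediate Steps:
$L{\left(N \right)} = 144 + N$
$z{\left(h,s \right)} = \frac{-87 + s}{198 + h}$
$f = - \frac{112393000}{101}$ ($f = \left(\left(144 - 161\right) + \frac{-87 - 145}{198 + 206}\right) \left(16689 + 46631\right) = \left(-17 + \frac{1}{404} \left(-232\right)\right) 63320 = \left(-17 - \frac{58}{101}\right) 63320 = \left(- \frac{1775}{101}\right) 63320 = - \frac{112393000}{101} \approx -1.1128 \cdot 10^{6}$)
$\frac{1}{f} = \frac{1}{- \frac{112393000}{101}} = - \frac{101}{112393000}$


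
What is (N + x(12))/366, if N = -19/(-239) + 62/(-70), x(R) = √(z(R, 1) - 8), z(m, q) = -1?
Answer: -1124/510265 + I/122 ≈ -0.0022028 + 0.0081967*I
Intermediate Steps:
x(R) = 3*I (x(R) = √(-1 - 8) = √(-9) = 3*I)
N = -6744/8365 (N = -19*(-1/239) + 62*(-1/70) = 19/239 - 31/35 = -6744/8365 ≈ -0.80622)
(N + x(12))/366 = (-6744/8365 + 3*I)/366 = (-6744/8365 + 3*I)*(1/366) = -1124/510265 + I/122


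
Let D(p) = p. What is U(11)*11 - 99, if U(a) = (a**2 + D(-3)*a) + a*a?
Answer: 2200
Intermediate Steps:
U(a) = -3*a + 2*a**2 (U(a) = (a**2 - 3*a) + a*a = (a**2 - 3*a) + a**2 = -3*a + 2*a**2)
U(11)*11 - 99 = (11*(-3 + 2*11))*11 - 99 = (11*(-3 + 22))*11 - 99 = (11*19)*11 - 99 = 209*11 - 99 = 2299 - 99 = 2200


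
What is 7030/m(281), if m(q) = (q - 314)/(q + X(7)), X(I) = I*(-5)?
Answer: -576460/11 ≈ -52405.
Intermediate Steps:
X(I) = -5*I
m(q) = (-314 + q)/(-35 + q) (m(q) = (q - 314)/(q - 5*7) = (-314 + q)/(q - 35) = (-314 + q)/(-35 + q))
7030/m(281) = 7030/(((-314 + 281)/(-35 + 281))) = 7030/((-33/246)) = 7030/(((1/246)*(-33))) = 7030/(-11/82) = 7030*(-82/11) = -576460/11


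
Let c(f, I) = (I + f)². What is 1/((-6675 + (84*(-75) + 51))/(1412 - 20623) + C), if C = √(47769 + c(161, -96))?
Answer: -124141482/9594434843549 + 369062521*√51994/19188869687098 ≈ 0.0043726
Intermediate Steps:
C = √51994 (C = √(47769 + (-96 + 161)²) = √(47769 + 65²) = √(47769 + 4225) = √51994 ≈ 228.02)
1/((-6675 + (84*(-75) + 51))/(1412 - 20623) + C) = 1/((-6675 + (84*(-75) + 51))/(1412 - 20623) + √51994) = 1/((-6675 + (-6300 + 51))/(-19211) + √51994) = 1/((-6675 - 6249)*(-1/19211) + √51994) = 1/(-12924*(-1/19211) + √51994) = 1/(12924/19211 + √51994)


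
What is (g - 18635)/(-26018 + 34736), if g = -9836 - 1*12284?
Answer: -13585/2906 ≈ -4.6748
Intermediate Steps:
g = -22120 (g = -9836 - 12284 = -22120)
(g - 18635)/(-26018 + 34736) = (-22120 - 18635)/(-26018 + 34736) = -40755/8718 = -40755*1/8718 = -13585/2906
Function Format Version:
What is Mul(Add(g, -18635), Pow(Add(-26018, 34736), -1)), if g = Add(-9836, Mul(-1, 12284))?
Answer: Rational(-13585, 2906) ≈ -4.6748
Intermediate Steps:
g = -22120 (g = Add(-9836, -12284) = -22120)
Mul(Add(g, -18635), Pow(Add(-26018, 34736), -1)) = Mul(Add(-22120, -18635), Pow(Add(-26018, 34736), -1)) = Mul(-40755, Pow(8718, -1)) = Mul(-40755, Rational(1, 8718)) = Rational(-13585, 2906)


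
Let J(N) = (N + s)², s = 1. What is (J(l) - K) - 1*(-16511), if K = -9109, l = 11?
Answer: 25764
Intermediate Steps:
J(N) = (1 + N)² (J(N) = (N + 1)² = (1 + N)²)
(J(l) - K) - 1*(-16511) = ((1 + 11)² - 1*(-9109)) - 1*(-16511) = (12² + 9109) + 16511 = (144 + 9109) + 16511 = 9253 + 16511 = 25764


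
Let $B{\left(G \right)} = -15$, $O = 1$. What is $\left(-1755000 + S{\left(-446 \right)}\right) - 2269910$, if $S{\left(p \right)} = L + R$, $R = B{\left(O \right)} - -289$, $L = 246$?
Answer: $-4024390$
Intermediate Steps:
$R = 274$ ($R = -15 - -289 = -15 + 289 = 274$)
$S{\left(p \right)} = 520$ ($S{\left(p \right)} = 246 + 274 = 520$)
$\left(-1755000 + S{\left(-446 \right)}\right) - 2269910 = \left(-1755000 + 520\right) - 2269910 = -1754480 - 2269910 = -4024390$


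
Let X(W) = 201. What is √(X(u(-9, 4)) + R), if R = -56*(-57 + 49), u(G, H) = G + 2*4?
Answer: √649 ≈ 25.475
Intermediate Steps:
u(G, H) = 8 + G (u(G, H) = G + 8 = 8 + G)
R = 448 (R = -56*(-8) = 448)
√(X(u(-9, 4)) + R) = √(201 + 448) = √649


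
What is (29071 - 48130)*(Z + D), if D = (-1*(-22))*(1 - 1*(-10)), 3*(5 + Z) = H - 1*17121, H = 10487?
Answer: 37628819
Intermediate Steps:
Z = -6649/3 (Z = -5 + (10487 - 1*17121)/3 = -5 + (10487 - 17121)/3 = -5 + (⅓)*(-6634) = -5 - 6634/3 = -6649/3 ≈ -2216.3)
D = 242 (D = 22*(1 + 10) = 22*11 = 242)
(29071 - 48130)*(Z + D) = (29071 - 48130)*(-6649/3 + 242) = -19059*(-5923/3) = 37628819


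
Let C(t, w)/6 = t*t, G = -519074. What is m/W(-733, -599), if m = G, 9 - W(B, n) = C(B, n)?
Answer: 519074/3223725 ≈ 0.16102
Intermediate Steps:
C(t, w) = 6*t² (C(t, w) = 6*(t*t) = 6*t²)
W(B, n) = 9 - 6*B²
m = -519074
m/W(-733, -599) = -519074/(9 - 6*(-733)²) = -519074/(9 - 6*537289) = -519074/(9 - 3223734) = -519074/(-3223725) = -519074*(-1/3223725) = 519074/3223725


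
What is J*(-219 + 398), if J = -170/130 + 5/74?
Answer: -213547/962 ≈ -221.98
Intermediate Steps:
J = -1193/962 (J = -170*1/130 + 5*(1/74) = -17/13 + 5/74 = -1193/962 ≈ -1.2401)
J*(-219 + 398) = -1193*(-219 + 398)/962 = -1193/962*179 = -213547/962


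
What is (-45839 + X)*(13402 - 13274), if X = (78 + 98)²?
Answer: -1902464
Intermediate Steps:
X = 30976 (X = 176² = 30976)
(-45839 + X)*(13402 - 13274) = (-45839 + 30976)*(13402 - 13274) = -14863*128 = -1902464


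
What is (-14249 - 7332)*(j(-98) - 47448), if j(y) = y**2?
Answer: 816711364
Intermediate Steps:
(-14249 - 7332)*(j(-98) - 47448) = (-14249 - 7332)*((-98)**2 - 47448) = -21581*(9604 - 47448) = -21581*(-37844) = 816711364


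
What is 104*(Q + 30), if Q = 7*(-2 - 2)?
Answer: 208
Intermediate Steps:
Q = -28 (Q = 7*(-4) = -28)
104*(Q + 30) = 104*(-28 + 30) = 104*2 = 208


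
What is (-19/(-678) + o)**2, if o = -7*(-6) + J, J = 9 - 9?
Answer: 811965025/459684 ≈ 1766.4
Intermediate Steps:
J = 0
o = 42 (o = -7*(-6) + 0 = 42 + 0 = 42)
(-19/(-678) + o)**2 = (-19/(-678) + 42)**2 = (-19*(-1/678) + 42)**2 = (19/678 + 42)**2 = (28495/678)**2 = 811965025/459684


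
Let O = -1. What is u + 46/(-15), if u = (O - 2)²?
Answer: 89/15 ≈ 5.9333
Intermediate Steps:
u = 9 (u = (-1 - 2)² = (-3)² = 9)
u + 46/(-15) = 9 + 46/(-15) = 9 - 1/15*46 = 9 - 46/15 = 89/15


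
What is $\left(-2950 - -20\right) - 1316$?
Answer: $-4246$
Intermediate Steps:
$\left(-2950 - -20\right) - 1316 = \left(-2950 + \left(22 - 2\right)\right) - 1316 = \left(-2950 + 20\right) - 1316 = -2930 - 1316 = -4246$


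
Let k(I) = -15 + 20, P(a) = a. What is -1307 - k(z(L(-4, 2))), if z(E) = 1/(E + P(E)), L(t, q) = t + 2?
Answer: -1312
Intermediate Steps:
L(t, q) = 2 + t
z(E) = 1/(2*E) (z(E) = 1/(E + E) = 1/(2*E))
k(I) = 5
-1307 - k(z(L(-4, 2))) = -1307 - 1*5 = -1307 - 5 = -1312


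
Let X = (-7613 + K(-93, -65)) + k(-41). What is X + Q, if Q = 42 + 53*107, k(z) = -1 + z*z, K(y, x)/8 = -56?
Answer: -668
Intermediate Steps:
K(y, x) = -448 (K(y, x) = 8*(-56) = -448)
k(z) = -1 + z²
Q = 5713 (Q = 42 + 5671 = 5713)
X = -6381 (X = (-7613 - 448) + (-1 + (-41)²) = -8061 + (-1 + 1681) = -8061 + 1680 = -6381)
X + Q = -6381 + 5713 = -668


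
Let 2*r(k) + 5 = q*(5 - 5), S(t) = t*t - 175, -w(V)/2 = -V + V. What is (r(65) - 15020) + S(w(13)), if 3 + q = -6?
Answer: -30395/2 ≈ -15198.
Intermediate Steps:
w(V) = 0 (w(V) = -2*(-V + V) = -2*0 = 0)
q = -9 (q = -3 - 6 = -9)
S(t) = -175 + t² (S(t) = t² - 175 = -175 + t²)
r(k) = -5/2 (r(k) = -5/2 + (-9*(5 - 5))/2 = -5/2 + (-9*0)/2 = -5/2 + (½)*0 = -5/2 + 0 = -5/2)
(r(65) - 15020) + S(w(13)) = (-5/2 - 15020) + (-175 + 0²) = -30045/2 + (-175 + 0) = -30045/2 - 175 = -30395/2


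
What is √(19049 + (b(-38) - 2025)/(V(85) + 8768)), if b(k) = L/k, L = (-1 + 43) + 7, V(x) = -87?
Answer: √2072877157769194/329878 ≈ 138.02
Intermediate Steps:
L = 49 (L = 42 + 7 = 49)
b(k) = 49/k
√(19049 + (b(-38) - 2025)/(V(85) + 8768)) = √(19049 + (49/(-38) - 2025)/(-87 + 8768)) = √(19049 + (49*(-1/38) - 2025)/8681) = √(19049 + (-49/38 - 2025)*(1/8681)) = √(19049 - 76999/38*1/8681) = √(19049 - 76999/329878) = √(6283769023/329878) = √2072877157769194/329878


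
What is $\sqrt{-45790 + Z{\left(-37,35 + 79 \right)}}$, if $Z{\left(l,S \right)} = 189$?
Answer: $i \sqrt{45601} \approx 213.54 i$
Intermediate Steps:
$\sqrt{-45790 + Z{\left(-37,35 + 79 \right)}} = \sqrt{-45790 + 189} = \sqrt{-45601} = i \sqrt{45601}$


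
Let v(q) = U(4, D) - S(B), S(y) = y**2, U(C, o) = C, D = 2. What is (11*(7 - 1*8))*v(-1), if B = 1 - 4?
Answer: 55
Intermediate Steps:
B = -3
v(q) = -5 (v(q) = 4 - 1*(-3)**2 = 4 - 1*9 = 4 - 9 = -5)
(11*(7 - 1*8))*v(-1) = (11*(7 - 1*8))*(-5) = (11*(7 - 8))*(-5) = (11*(-1))*(-5) = -11*(-5) = 55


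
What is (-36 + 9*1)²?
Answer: 729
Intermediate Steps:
(-36 + 9*1)² = (-36 + 9)² = (-27)² = 729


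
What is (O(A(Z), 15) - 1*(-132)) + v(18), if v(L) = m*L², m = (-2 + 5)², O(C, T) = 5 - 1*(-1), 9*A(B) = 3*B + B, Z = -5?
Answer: 3054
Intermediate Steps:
A(B) = 4*B/9 (A(B) = (3*B + B)/9 = (4*B)/9 = 4*B/9)
O(C, T) = 6 (O(C, T) = 5 + 1 = 6)
m = 9 (m = 3² = 9)
v(L) = 9*L²
(O(A(Z), 15) - 1*(-132)) + v(18) = (6 - 1*(-132)) + 9*18² = (6 + 132) + 9*324 = 138 + 2916 = 3054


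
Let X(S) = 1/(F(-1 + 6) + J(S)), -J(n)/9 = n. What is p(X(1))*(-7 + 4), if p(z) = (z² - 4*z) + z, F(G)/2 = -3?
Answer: -46/75 ≈ -0.61333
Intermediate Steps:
J(n) = -9*n
F(G) = -6 (F(G) = 2*(-3) = -6)
X(S) = 1/(-6 - 9*S)
p(z) = z² - 3*z
p(X(1))*(-7 + 4) = ((-1/(6 + 9*1))*(-3 - 1/(6 + 9*1)))*(-7 + 4) = ((-1/(6 + 9))*(-3 - 1/(6 + 9)))*(-3) = ((-1/15)*(-3 - 1/15))*(-3) = ((-1*1/15)*(-3 - 1*1/15))*(-3) = -(-3 - 1/15)/15*(-3) = -1/15*(-46/15)*(-3) = (46/225)*(-3) = -46/75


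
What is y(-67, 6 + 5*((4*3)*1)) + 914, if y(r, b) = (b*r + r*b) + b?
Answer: -7864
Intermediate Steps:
y(r, b) = b + 2*b*r (y(r, b) = (b*r + b*r) + b = 2*b*r + b = b + 2*b*r)
y(-67, 6 + 5*((4*3)*1)) + 914 = (6 + 5*((4*3)*1))*(1 + 2*(-67)) + 914 = (6 + 5*(12*1))*(1 - 134) + 914 = (6 + 5*12)*(-133) + 914 = (6 + 60)*(-133) + 914 = 66*(-133) + 914 = -8778 + 914 = -7864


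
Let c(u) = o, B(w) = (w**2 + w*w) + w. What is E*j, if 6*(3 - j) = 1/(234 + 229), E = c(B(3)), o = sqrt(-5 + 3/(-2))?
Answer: 8333*I*sqrt(26)/5556 ≈ 7.6476*I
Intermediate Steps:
B(w) = w + 2*w**2 (B(w) = (w**2 + w**2) + w = 2*w**2 + w = w + 2*w**2)
o = I*sqrt(26)/2 (o = sqrt(-5 + 3*(-1/2)) = sqrt(-5 - 3/2) = sqrt(-13/2) = I*sqrt(26)/2 ≈ 2.5495*I)
c(u) = I*sqrt(26)/2
E = I*sqrt(26)/2 ≈ 2.5495*I
j = 8333/2778 (j = 3 - 1/(6*(234 + 229)) = 3 - 1/6/463 = 3 - 1/6*1/463 = 3 - 1/2778 = 8333/2778 ≈ 2.9996)
E*j = (I*sqrt(26)/2)*(8333/2778) = 8333*I*sqrt(26)/5556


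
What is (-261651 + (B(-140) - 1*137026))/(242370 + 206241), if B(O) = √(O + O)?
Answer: -398677/448611 + 2*I*√70/448611 ≈ -0.88869 + 3.73e-5*I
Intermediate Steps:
B(O) = √2*√O (B(O) = √(2*O) = √2*√O)
(-261651 + (B(-140) - 1*137026))/(242370 + 206241) = (-261651 + (√2*√(-140) - 1*137026))/(242370 + 206241) = (-261651 + (√2*(2*I*√35) - 137026))/448611 = (-261651 + (2*I*√70 - 137026))*(1/448611) = (-261651 + (-137026 + 2*I*√70))*(1/448611) = (-398677 + 2*I*√70)*(1/448611) = -398677/448611 + 2*I*√70/448611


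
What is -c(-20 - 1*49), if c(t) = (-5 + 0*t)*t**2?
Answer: 23805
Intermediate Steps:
c(t) = -5*t**2 (c(t) = (-5 + 0)*t**2 = -5*t**2)
-c(-20 - 1*49) = -(-5)*(-20 - 1*49)**2 = -(-5)*(-20 - 49)**2 = -(-5)*(-69)**2 = -(-5)*4761 = -1*(-23805) = 23805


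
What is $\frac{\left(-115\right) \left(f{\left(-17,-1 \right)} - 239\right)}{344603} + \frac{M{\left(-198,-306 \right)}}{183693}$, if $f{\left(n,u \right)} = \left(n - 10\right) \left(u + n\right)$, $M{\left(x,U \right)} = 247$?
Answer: $- \frac{270141196}{3331639941} \approx -0.081084$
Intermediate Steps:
$f{\left(n,u \right)} = \left(-10 + n\right) \left(n + u\right)$
$\frac{\left(-115\right) \left(f{\left(-17,-1 \right)} - 239\right)}{344603} + \frac{M{\left(-198,-306 \right)}}{183693} = \frac{\left(-115\right) \left(\left(\left(-17\right)^{2} - -170 - -10 - -17\right) - 239\right)}{344603} + \frac{247}{183693} = - 115 \left(\left(289 + 170 + 10 + 17\right) - 239\right) \frac{1}{344603} + 247 \cdot \frac{1}{183693} = - 115 \left(486 - 239\right) \frac{1}{344603} + \frac{247}{183693} = \left(-115\right) 247 \cdot \frac{1}{344603} + \frac{247}{183693} = \left(-28405\right) \frac{1}{344603} + \frac{247}{183693} = - \frac{1495}{18137} + \frac{247}{183693} = - \frac{270141196}{3331639941}$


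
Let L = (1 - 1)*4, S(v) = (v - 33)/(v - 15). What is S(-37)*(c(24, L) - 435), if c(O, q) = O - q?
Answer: -14385/26 ≈ -553.27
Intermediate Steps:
S(v) = (-33 + v)/(-15 + v)
L = 0 (L = 0*4 = 0)
S(-37)*(c(24, L) - 435) = ((-33 - 37)/(-15 - 37))*((24 - 1*0) - 435) = (-70/(-52))*((24 + 0) - 435) = (-1/52*(-70))*(24 - 435) = (35/26)*(-411) = -14385/26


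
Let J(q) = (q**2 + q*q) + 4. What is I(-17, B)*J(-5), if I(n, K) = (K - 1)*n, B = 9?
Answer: -7344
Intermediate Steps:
I(n, K) = n*(-1 + K) (I(n, K) = (-1 + K)*n = n*(-1 + K))
J(q) = 4 + 2*q**2 (J(q) = (q**2 + q**2) + 4 = 2*q**2 + 4 = 4 + 2*q**2)
I(-17, B)*J(-5) = (-17*(-1 + 9))*(4 + 2*(-5)**2) = (-17*8)*(4 + 2*25) = -136*(4 + 50) = -136*54 = -7344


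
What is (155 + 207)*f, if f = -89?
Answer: -32218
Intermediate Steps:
(155 + 207)*f = (155 + 207)*(-89) = 362*(-89) = -32218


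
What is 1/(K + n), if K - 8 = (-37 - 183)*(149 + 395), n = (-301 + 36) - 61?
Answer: -1/119998 ≈ -8.3335e-6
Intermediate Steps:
n = -326 (n = -265 - 61 = -326)
K = -119672 (K = 8 + (-37 - 183)*(149 + 395) = 8 - 220*544 = 8 - 119680 = -119672)
1/(K + n) = 1/(-119672 - 326) = 1/(-119998) = -1/119998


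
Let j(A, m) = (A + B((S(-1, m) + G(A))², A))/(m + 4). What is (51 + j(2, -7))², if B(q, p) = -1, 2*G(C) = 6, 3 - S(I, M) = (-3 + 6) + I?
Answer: 23104/9 ≈ 2567.1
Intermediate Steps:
S(I, M) = -I (S(I, M) = 3 - ((-3 + 6) + I) = 3 - (3 + I) = 3 + (-3 - I) = -I)
G(C) = 3 (G(C) = (½)*6 = 3)
j(A, m) = (-1 + A)/(4 + m) (j(A, m) = (A - 1)/(m + 4) = (-1 + A)/(4 + m))
(51 + j(2, -7))² = (51 + (-1 + 2)/(4 - 7))² = (51 + 1/(-3))² = (51 - ⅓*1)² = (51 - ⅓)² = (152/3)² = 23104/9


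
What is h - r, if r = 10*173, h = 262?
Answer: -1468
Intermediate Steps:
r = 1730
h - r = 262 - 1*1730 = 262 - 1730 = -1468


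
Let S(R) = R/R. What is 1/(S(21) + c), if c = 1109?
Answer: 1/1110 ≈ 0.00090090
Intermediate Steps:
S(R) = 1
1/(S(21) + c) = 1/(1 + 1109) = 1/1110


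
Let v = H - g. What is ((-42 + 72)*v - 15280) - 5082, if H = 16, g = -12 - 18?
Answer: -18982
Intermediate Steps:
g = -30
v = 46 (v = 16 - 1*(-30) = 16 + 30 = 46)
((-42 + 72)*v - 15280) - 5082 = ((-42 + 72)*46 - 15280) - 5082 = (30*46 - 15280) - 5082 = (1380 - 15280) - 5082 = -13900 - 5082 = -18982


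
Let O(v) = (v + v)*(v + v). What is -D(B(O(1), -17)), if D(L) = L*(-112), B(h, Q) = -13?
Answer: -1456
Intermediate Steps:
O(v) = 4*v² (O(v) = (2*v)*(2*v) = 4*v²)
D(L) = -112*L
-D(B(O(1), -17)) = -(-112)*(-13) = -1*1456 = -1456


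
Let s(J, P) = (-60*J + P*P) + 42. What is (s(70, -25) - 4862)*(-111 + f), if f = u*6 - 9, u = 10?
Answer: 503700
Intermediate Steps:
f = 51 (f = 10*6 - 9 = 60 - 9 = 51)
s(J, P) = 42 + P² - 60*J (s(J, P) = (-60*J + P²) + 42 = (P² - 60*J) + 42 = 42 + P² - 60*J)
(s(70, -25) - 4862)*(-111 + f) = ((42 + (-25)² - 60*70) - 4862)*(-111 + 51) = ((42 + 625 - 4200) - 4862)*(-60) = (-3533 - 4862)*(-60) = -8395*(-60) = 503700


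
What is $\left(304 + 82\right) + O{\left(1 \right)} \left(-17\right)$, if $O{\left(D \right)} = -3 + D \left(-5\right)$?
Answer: $522$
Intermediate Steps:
$O{\left(D \right)} = -3 - 5 D$
$\left(304 + 82\right) + O{\left(1 \right)} \left(-17\right) = \left(304 + 82\right) + \left(-3 - 5\right) \left(-17\right) = 386 + \left(-3 - 5\right) \left(-17\right) = 386 - -136 = 386 + 136 = 522$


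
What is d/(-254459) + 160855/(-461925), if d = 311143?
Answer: -36931146544/23508194715 ≈ -1.5710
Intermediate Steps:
d/(-254459) + 160855/(-461925) = 311143/(-254459) + 160855/(-461925) = 311143*(-1/254459) + 160855*(-1/461925) = -311143/254459 - 32171/92385 = -36931146544/23508194715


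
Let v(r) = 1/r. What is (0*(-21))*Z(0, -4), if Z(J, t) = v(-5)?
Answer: 0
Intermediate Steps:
Z(J, t) = -1/5 (Z(J, t) = 1/(-5) = -1/5)
(0*(-21))*Z(0, -4) = (0*(-21))*(-1/5) = 0*(-1/5) = 0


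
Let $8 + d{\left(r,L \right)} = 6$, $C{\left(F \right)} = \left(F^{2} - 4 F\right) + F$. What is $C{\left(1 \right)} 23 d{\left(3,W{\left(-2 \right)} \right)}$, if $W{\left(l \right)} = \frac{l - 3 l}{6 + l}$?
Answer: $92$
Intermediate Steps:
$W{\left(l \right)} = - \frac{2 l}{6 + l}$ ($W{\left(l \right)} = \frac{\left(-2\right) l}{6 + l} = - \frac{2 l}{6 + l}$)
$C{\left(F \right)} = F^{2} - 3 F$
$d{\left(r,L \right)} = -2$ ($d{\left(r,L \right)} = -8 + 6 = -2$)
$C{\left(1 \right)} 23 d{\left(3,W{\left(-2 \right)} \right)} = 1 \left(-3 + 1\right) 23 \left(-2\right) = 1 \left(-2\right) 23 \left(-2\right) = \left(-2\right) 23 \left(-2\right) = \left(-46\right) \left(-2\right) = 92$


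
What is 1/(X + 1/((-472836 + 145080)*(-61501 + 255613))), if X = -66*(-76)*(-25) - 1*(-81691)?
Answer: -63621372672/2780826578120449 ≈ -2.2879e-5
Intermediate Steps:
X = -43709 (X = 5016*(-25) + 81691 = -125400 + 81691 = -43709)
1/(X + 1/((-472836 + 145080)*(-61501 + 255613))) = 1/(-43709 + 1/((-472836 + 145080)*(-61501 + 255613))) = 1/(-43709 + 1/(-327756*194112)) = 1/(-43709 + 1/(-63621372672)) = 1/(-43709 - 1/63621372672) = 1/(-2780826578120449/63621372672) = -63621372672/2780826578120449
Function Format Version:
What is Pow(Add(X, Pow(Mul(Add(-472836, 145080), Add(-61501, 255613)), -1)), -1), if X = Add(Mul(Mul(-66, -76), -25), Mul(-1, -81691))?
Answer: Rational(-63621372672, 2780826578120449) ≈ -2.2879e-5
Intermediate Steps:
X = -43709 (X = Add(Mul(5016, -25), 81691) = Add(-125400, 81691) = -43709)
Pow(Add(X, Pow(Mul(Add(-472836, 145080), Add(-61501, 255613)), -1)), -1) = Pow(Add(-43709, Pow(Mul(Add(-472836, 145080), Add(-61501, 255613)), -1)), -1) = Pow(Add(-43709, Pow(Mul(-327756, 194112), -1)), -1) = Pow(Add(-43709, Pow(-63621372672, -1)), -1) = Pow(Add(-43709, Rational(-1, 63621372672)), -1) = Pow(Rational(-2780826578120449, 63621372672), -1) = Rational(-63621372672, 2780826578120449)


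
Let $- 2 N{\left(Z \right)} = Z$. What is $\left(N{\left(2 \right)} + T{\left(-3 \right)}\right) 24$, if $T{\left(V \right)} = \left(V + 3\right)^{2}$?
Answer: $-24$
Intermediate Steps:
$T{\left(V \right)} = \left(3 + V\right)^{2}$
$N{\left(Z \right)} = - \frac{Z}{2}$
$\left(N{\left(2 \right)} + T{\left(-3 \right)}\right) 24 = \left(\left(- \frac{1}{2}\right) 2 + \left(3 - 3\right)^{2}\right) 24 = \left(-1 + 0^{2}\right) 24 = \left(-1 + 0\right) 24 = \left(-1\right) 24 = -24$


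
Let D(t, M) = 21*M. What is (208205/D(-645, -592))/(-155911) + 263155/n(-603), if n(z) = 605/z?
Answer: -61514385827856331/234532551792 ≈ -2.6229e+5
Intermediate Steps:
(208205/D(-645, -592))/(-155911) + 263155/n(-603) = (208205/((21*(-592))))/(-155911) + 263155/((605/(-603))) = (208205/(-12432))*(-1/155911) + 263155/((605*(-1/603))) = (208205*(-1/12432))*(-1/155911) + 263155/(-605/603) = -208205/12432*(-1/155911) + 263155*(-603/605) = 208205/1938285552 - 31736493/121 = -61514385827856331/234532551792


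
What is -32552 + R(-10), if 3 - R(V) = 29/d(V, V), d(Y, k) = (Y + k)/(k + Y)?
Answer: -32578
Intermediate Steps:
d(Y, k) = 1 (d(Y, k) = (Y + k)/(Y + k) = 1)
R(V) = -26 (R(V) = 3 - 29/1 = 3 - 29 = -26)
-32552 + R(-10) = -32552 - 26 = -32578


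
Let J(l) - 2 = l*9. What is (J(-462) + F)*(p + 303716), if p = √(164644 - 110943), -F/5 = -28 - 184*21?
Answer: 4648069664 + 15304*√53701 ≈ 4.6516e+9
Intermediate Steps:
J(l) = 2 + 9*l (J(l) = 2 + l*9 = 2 + 9*l)
F = 19460 (F = -5*(-28 - 184*21) = -5*(-28 - 3864) = -5*(-3892) = 19460)
p = √53701 ≈ 231.73
(J(-462) + F)*(p + 303716) = ((2 + 9*(-462)) + 19460)*(√53701 + 303716) = ((2 - 4158) + 19460)*(303716 + √53701) = (-4156 + 19460)*(303716 + √53701) = 15304*(303716 + √53701) = 4648069664 + 15304*√53701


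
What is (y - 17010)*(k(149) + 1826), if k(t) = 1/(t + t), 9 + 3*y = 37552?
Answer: -2446312521/298 ≈ -8.2091e+6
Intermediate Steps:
y = 37543/3 (y = -3 + (⅓)*37552 = -3 + 37552/3 = 37543/3 ≈ 12514.)
k(t) = 1/(2*t)
(y - 17010)*(k(149) + 1826) = (37543/3 - 17010)*((½)/149 + 1826) = -13487*((½)*(1/149) + 1826)/3 = -13487*(1/298 + 1826)/3 = -13487/3*544149/298 = -2446312521/298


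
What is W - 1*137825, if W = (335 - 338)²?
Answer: -137816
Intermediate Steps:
W = 9 (W = (-3)² = 9)
W - 1*137825 = 9 - 1*137825 = 9 - 137825 = -137816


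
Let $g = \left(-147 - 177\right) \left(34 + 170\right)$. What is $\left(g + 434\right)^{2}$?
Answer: $4311498244$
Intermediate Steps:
$g = -66096$ ($g = \left(-324\right) 204 = -66096$)
$\left(g + 434\right)^{2} = \left(-66096 + 434\right)^{2} = \left(-65662\right)^{2} = 4311498244$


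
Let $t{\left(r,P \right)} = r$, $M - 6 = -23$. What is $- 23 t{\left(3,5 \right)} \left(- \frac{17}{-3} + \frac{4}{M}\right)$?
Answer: $- \frac{6371}{17} \approx -374.76$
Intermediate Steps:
$M = -17$ ($M = 6 - 23 = -17$)
$- 23 t{\left(3,5 \right)} \left(- \frac{17}{-3} + \frac{4}{M}\right) = \left(-23\right) 3 \left(- \frac{17}{-3} + \frac{4}{-17}\right) = - 69 \left(\left(-17\right) \left(- \frac{1}{3}\right) + 4 \left(- \frac{1}{17}\right)\right) = - 69 \left(\frac{17}{3} - \frac{4}{17}\right) = \left(-69\right) \frac{277}{51} = - \frac{6371}{17}$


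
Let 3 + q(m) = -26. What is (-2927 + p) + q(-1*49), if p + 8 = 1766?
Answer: -1198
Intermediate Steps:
p = 1758 (p = -8 + 1766 = 1758)
q(m) = -29 (q(m) = -3 - 26 = -29)
(-2927 + p) + q(-1*49) = (-2927 + 1758) - 29 = -1169 - 29 = -1198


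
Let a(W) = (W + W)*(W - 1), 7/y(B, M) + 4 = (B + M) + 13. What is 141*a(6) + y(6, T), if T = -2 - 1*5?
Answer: 67687/8 ≈ 8460.9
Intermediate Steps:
T = -7 (T = -2 - 5 = -7)
y(B, M) = 7/(9 + B + M) (y(B, M) = 7/(-4 + ((B + M) + 13)) = 7/(-4 + (13 + B + M)) = 7/(9 + B + M))
a(W) = 2*W*(-1 + W) (a(W) = (2*W)*(-1 + W) = 2*W*(-1 + W))
141*a(6) + y(6, T) = 141*(2*6*(-1 + 6)) + 7/(9 + 6 - 7) = 141*(2*6*5) + 7/8 = 141*60 + 7*(1/8) = 8460 + 7/8 = 67687/8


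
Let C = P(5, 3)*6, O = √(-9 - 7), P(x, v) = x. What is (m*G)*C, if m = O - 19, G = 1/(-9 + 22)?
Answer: -570/13 + 120*I/13 ≈ -43.846 + 9.2308*I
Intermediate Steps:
O = 4*I (O = √(-16) = 4*I ≈ 4.0*I)
G = 1/13 ≈ 0.076923
m = -19 + 4*I (m = 4*I - 19 = -19 + 4*I ≈ -19.0 + 4.0*I)
C = 30 (C = 5*6 = 30)
(m*G)*C = ((-19 + 4*I)*(1/13))*30 = (-19/13 + 4*I/13)*30 = -570/13 + 120*I/13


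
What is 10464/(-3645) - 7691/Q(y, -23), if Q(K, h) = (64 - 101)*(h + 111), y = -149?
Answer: -2012363/3956040 ≈ -0.50868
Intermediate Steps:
Q(K, h) = -4107 - 37*h (Q(K, h) = -37*(111 + h) = -4107 - 37*h)
10464/(-3645) - 7691/Q(y, -23) = 10464/(-3645) - 7691/(-4107 - 37*(-23)) = 10464*(-1/3645) - 7691/(-4107 + 851) = -3488/1215 - 7691/(-3256) = -3488/1215 - 7691*(-1/3256) = -3488/1215 + 7691/3256 = -2012363/3956040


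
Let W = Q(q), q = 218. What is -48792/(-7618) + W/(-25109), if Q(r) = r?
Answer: 611728802/95640181 ≈ 6.3961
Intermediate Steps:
W = 218
-48792/(-7618) + W/(-25109) = -48792/(-7618) + 218/(-25109) = -48792*(-1/7618) + 218*(-1/25109) = 24396/3809 - 218/25109 = 611728802/95640181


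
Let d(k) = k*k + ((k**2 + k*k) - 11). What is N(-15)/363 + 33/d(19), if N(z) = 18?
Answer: 10425/129712 ≈ 0.080370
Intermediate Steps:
d(k) = -11 + 3*k**2 (d(k) = k**2 + ((k**2 + k**2) - 11) = k**2 + (2*k**2 - 11) = k**2 + (-11 + 2*k**2) = -11 + 3*k**2)
N(-15)/363 + 33/d(19) = 18/363 + 33/(-11 + 3*19**2) = 18*(1/363) + 33/(-11 + 3*361) = 6/121 + 33/(-11 + 1083) = 6/121 + 33/1072 = 10425/129712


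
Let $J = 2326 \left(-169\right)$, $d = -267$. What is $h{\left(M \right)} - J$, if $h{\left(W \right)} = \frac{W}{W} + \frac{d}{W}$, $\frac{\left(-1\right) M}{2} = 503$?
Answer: $\frac{395453837}{1006} \approx 3.931 \cdot 10^{5}$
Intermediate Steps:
$M = -1006$ ($M = \left(-2\right) 503 = -1006$)
$J = -393094$
$h{\left(W \right)} = 1 - \frac{267}{W}$ ($h{\left(W \right)} = \frac{W}{W} - \frac{267}{W} = 1 - \frac{267}{W}$)
$h{\left(M \right)} - J = \frac{-267 - 1006}{-1006} - -393094 = \left(- \frac{1}{1006}\right) \left(-1273\right) + 393094 = \frac{1273}{1006} + 393094 = \frac{395453837}{1006}$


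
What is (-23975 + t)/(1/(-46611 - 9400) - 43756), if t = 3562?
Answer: 1143352543/2450817317 ≈ 0.46652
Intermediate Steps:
(-23975 + t)/(1/(-46611 - 9400) - 43756) = (-23975 + 3562)/(1/(-46611 - 9400) - 43756) = -20413/(1/(-56011) - 43756) = -20413/(-1/56011 - 43756) = -20413/(-2450817317/56011) = -20413*(-56011/2450817317) = 1143352543/2450817317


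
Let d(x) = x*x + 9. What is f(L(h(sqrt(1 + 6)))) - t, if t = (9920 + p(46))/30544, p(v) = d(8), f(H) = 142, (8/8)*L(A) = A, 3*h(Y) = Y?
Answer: 4327255/30544 ≈ 141.67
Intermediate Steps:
h(Y) = Y/3
L(A) = A
d(x) = 9 + x**2 (d(x) = x**2 + 9 = 9 + x**2)
p(v) = 73 (p(v) = 9 + 8**2 = 9 + 64 = 73)
t = 9993/30544 (t = (9920 + 73)/30544 = 9993*(1/30544) = 9993/30544 ≈ 0.32717)
f(L(h(sqrt(1 + 6)))) - t = 142 - 1*9993/30544 = 142 - 9993/30544 = 4327255/30544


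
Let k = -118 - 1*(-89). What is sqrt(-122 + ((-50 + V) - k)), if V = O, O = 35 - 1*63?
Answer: 3*I*sqrt(19) ≈ 13.077*I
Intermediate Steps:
O = -28 (O = 35 - 63 = -28)
V = -28
k = -29 (k = -118 + 89 = -29)
sqrt(-122 + ((-50 + V) - k)) = sqrt(-122 + ((-50 - 28) - 1*(-29))) = sqrt(-122 + (-78 + 29)) = sqrt(-122 - 49) = sqrt(-171) = 3*I*sqrt(19)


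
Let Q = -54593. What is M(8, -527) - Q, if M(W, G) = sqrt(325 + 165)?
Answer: 54593 + 7*sqrt(10) ≈ 54615.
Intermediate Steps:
M(W, G) = 7*sqrt(10) (M(W, G) = sqrt(490) = 7*sqrt(10))
M(8, -527) - Q = 7*sqrt(10) - 1*(-54593) = 7*sqrt(10) + 54593 = 54593 + 7*sqrt(10)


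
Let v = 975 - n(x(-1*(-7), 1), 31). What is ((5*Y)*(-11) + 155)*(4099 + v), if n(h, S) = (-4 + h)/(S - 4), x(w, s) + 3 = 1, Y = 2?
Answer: 228340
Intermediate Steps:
x(w, s) = -2 (x(w, s) = -3 + 1 = -2)
n(h, S) = (-4 + h)/(-4 + S)
v = 8777/9 (v = 975 - (-4 - 2)/(-4 + 31) = 975 - (-6)/27 = 975 - 1*(-2/9) = 975 + 2/9 = 8777/9 ≈ 975.22)
((5*Y)*(-11) + 155)*(4099 + v) = ((5*2)*(-11) + 155)*(4099 + 8777/9) = (10*(-11) + 155)*(45668/9) = (-110 + 155)*(45668/9) = 45*(45668/9) = 228340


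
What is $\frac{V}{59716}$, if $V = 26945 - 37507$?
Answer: $- \frac{5281}{29858} \approx -0.17687$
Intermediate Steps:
$V = -10562$ ($V = 26945 - 37507 = -10562$)
$\frac{V}{59716} = - \frac{10562}{59716} = \left(-10562\right) \frac{1}{59716} = - \frac{5281}{29858}$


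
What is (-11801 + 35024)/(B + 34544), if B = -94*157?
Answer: 23223/19786 ≈ 1.1737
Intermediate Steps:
B = -14758
(-11801 + 35024)/(B + 34544) = (-11801 + 35024)/(-14758 + 34544) = 23223/19786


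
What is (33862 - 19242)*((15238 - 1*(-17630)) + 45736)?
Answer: 1149190480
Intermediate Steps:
(33862 - 19242)*((15238 - 1*(-17630)) + 45736) = 14620*((15238 + 17630) + 45736) = 14620*(32868 + 45736) = 14620*78604 = 1149190480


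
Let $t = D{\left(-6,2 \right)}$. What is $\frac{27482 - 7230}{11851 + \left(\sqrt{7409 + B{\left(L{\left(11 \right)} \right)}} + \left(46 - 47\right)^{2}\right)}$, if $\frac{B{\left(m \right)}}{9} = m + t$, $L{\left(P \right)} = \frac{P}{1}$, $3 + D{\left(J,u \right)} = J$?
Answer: $\frac{2891888}{1692319} - \frac{244 \sqrt{7427}}{1692319} \approx 1.6964$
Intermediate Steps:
$D{\left(J,u \right)} = -3 + J$
$t = -9$ ($t = -3 - 6 = -9$)
$L{\left(P \right)} = P$ ($L{\left(P \right)} = P 1 = P$)
$B{\left(m \right)} = -81 + 9 m$ ($B{\left(m \right)} = 9 \left(m - 9\right) = 9 \left(-9 + m\right) = -81 + 9 m$)
$\frac{27482 - 7230}{11851 + \left(\sqrt{7409 + B{\left(L{\left(11 \right)} \right)}} + \left(46 - 47\right)^{2}\right)} = \frac{27482 - 7230}{11851 + \left(\sqrt{7409 + \left(-81 + 9 \cdot 11\right)} + \left(46 - 47\right)^{2}\right)} = \frac{20252}{11851 + \left(\sqrt{7409 + \left(-81 + 99\right)} + \left(-1\right)^{2}\right)} = \frac{20252}{11851 + \left(\sqrt{7409 + 18} + 1\right)} = \frac{20252}{11851 + \left(\sqrt{7427} + 1\right)} = \frac{20252}{11851 + \left(1 + \sqrt{7427}\right)} = \frac{20252}{11852 + \sqrt{7427}}$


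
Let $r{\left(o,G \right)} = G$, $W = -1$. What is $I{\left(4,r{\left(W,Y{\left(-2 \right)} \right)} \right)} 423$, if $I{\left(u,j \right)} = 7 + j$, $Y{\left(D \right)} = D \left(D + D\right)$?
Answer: $6345$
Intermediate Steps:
$Y{\left(D \right)} = 2 D^{2}$ ($Y{\left(D \right)} = D 2 D = 2 D^{2}$)
$I{\left(4,r{\left(W,Y{\left(-2 \right)} \right)} \right)} 423 = \left(7 + 2 \left(-2\right)^{2}\right) 423 = \left(7 + 2 \cdot 4\right) 423 = \left(7 + 8\right) 423 = 15 \cdot 423 = 6345$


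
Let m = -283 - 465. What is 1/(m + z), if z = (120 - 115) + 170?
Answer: -1/573 ≈ -0.0017452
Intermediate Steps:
m = -748
z = 175 (z = 5 + 170 = 175)
1/(m + z) = 1/(-748 + 175) = 1/(-573) = -1/573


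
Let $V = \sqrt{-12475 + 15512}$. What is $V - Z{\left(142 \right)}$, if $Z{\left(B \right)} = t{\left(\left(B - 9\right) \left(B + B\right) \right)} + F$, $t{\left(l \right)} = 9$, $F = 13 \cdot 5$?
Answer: $-74 + \sqrt{3037} \approx -18.891$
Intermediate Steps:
$F = 65$
$V = \sqrt{3037} \approx 55.109$
$Z{\left(B \right)} = 74$ ($Z{\left(B \right)} = 9 + 65 = 74$)
$V - Z{\left(142 \right)} = \sqrt{3037} - 74 = -74 + \sqrt{3037}$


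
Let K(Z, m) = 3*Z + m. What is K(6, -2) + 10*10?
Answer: 116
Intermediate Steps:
K(Z, m) = m + 3*Z
K(6, -2) + 10*10 = (-2 + 3*6) + 10*10 = (-2 + 18) + 100 = 16 + 100 = 116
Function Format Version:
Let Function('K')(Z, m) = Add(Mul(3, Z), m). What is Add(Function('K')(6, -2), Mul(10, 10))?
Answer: 116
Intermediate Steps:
Function('K')(Z, m) = Add(m, Mul(3, Z))
Add(Function('K')(6, -2), Mul(10, 10)) = Add(Add(-2, Mul(3, 6)), Mul(10, 10)) = Add(Add(-2, 18), 100) = Add(16, 100) = 116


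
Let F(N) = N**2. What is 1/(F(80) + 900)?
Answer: 1/7300 ≈ 0.00013699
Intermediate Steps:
1/(F(80) + 900) = 1/(80**2 + 900) = 1/(6400 + 900) = 1/7300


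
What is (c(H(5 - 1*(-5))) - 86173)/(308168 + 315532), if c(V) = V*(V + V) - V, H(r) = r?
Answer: -28661/207900 ≈ -0.13786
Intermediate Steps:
c(V) = -V + 2*V² (c(V) = V*(2*V) - V = 2*V² - V = -V + 2*V²)
(c(H(5 - 1*(-5))) - 86173)/(308168 + 315532) = ((5 - 1*(-5))*(-1 + 2*(5 - 1*(-5))) - 86173)/(308168 + 315532) = ((5 + 5)*(-1 + 2*(5 + 5)) - 86173)/623700 = (10*(-1 + 2*10) - 86173)*(1/623700) = (10*(-1 + 20) - 86173)*(1/623700) = (10*19 - 86173)*(1/623700) = (190 - 86173)*(1/623700) = -85983*1/623700 = -28661/207900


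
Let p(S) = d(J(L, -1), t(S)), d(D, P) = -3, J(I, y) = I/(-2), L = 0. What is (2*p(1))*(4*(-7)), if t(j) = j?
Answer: 168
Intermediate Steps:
J(I, y) = -I/2 (J(I, y) = I*(-½) = -I/2)
p(S) = -3
(2*p(1))*(4*(-7)) = (2*(-3))*(4*(-7)) = -6*(-28) = 168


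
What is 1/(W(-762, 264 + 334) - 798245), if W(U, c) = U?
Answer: -1/799007 ≈ -1.2516e-6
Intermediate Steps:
1/(W(-762, 264 + 334) - 798245) = 1/(-762 - 798245) = 1/(-799007) = -1/799007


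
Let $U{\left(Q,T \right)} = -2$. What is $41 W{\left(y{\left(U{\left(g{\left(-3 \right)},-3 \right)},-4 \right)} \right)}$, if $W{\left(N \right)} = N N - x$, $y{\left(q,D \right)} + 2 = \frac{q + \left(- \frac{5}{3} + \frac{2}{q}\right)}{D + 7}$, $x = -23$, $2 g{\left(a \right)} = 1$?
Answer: $\frac{118367}{81} \approx 1461.3$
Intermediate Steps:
$g{\left(a \right)} = \frac{1}{2}$ ($g{\left(a \right)} = \frac{1}{2} \cdot 1 = \frac{1}{2}$)
$y{\left(q,D \right)} = -2 + \frac{- \frac{5}{3} + q + \frac{2}{q}}{7 + D}$ ($y{\left(q,D \right)} = -2 + \frac{q + \left(- \frac{5}{3} + \frac{2}{q}\right)}{D + 7} = -2 + \frac{q + \left(\left(-5\right) \frac{1}{3} + \frac{2}{q}\right)}{7 + D} = -2 + \frac{q - \left(\frac{5}{3} - \frac{2}{q}\right)}{7 + D} = -2 + \frac{- \frac{5}{3} + q + \frac{2}{q}}{7 + D}$)
$W{\left(N \right)} = 23 + N^{2}$ ($W{\left(N \right)} = N N - -23 = N^{2} + 23 = 23 + N^{2}$)
$41 W{\left(y{\left(U{\left(g{\left(-3 \right)},-3 \right)},-4 \right)} \right)} = 41 \left(23 + \left(\frac{2 + \left(-2\right)^{2} - - \frac{94}{3} - \left(-8\right) \left(-2\right)}{\left(-2\right) \left(7 - 4\right)}\right)^{2}\right) = 41 \left(23 + \left(- \frac{2 + 4 + \frac{94}{3} - 16}{2 \cdot 3}\right)^{2}\right) = 41 \left(23 + \left(\left(- \frac{1}{2}\right) \frac{1}{3} \cdot \frac{64}{3}\right)^{2}\right) = 41 \left(23 + \left(- \frac{32}{9}\right)^{2}\right) = 41 \left(23 + \frac{1024}{81}\right) = 41 \cdot \frac{2887}{81} = \frac{118367}{81}$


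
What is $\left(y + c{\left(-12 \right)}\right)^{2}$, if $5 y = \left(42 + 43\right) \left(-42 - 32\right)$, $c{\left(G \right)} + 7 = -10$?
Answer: $1625625$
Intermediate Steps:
$c{\left(G \right)} = -17$ ($c{\left(G \right)} = -7 - 10 = -17$)
$y = -1258$ ($y = \frac{\left(42 + 43\right) \left(-42 - 32\right)}{5} = \frac{85 \left(-74\right)}{5} = \frac{1}{5} \left(-6290\right) = -1258$)
$\left(y + c{\left(-12 \right)}\right)^{2} = \left(-1258 - 17\right)^{2} = \left(-1275\right)^{2} = 1625625$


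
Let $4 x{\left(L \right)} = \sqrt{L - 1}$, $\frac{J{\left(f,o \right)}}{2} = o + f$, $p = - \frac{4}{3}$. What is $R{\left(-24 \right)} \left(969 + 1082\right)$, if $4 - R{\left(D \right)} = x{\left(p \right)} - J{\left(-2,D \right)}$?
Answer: $-98448 - \frac{2051 i \sqrt{21}}{12} \approx -98448.0 - 783.24 i$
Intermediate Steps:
$p = - \frac{4}{3}$ ($p = \left(-4\right) \frac{1}{3} = - \frac{4}{3} \approx -1.3333$)
$J{\left(f,o \right)} = 2 f + 2 o$ ($J{\left(f,o \right)} = 2 \left(o + f\right) = 2 \left(f + o\right) = 2 f + 2 o$)
$x{\left(L \right)} = \frac{\sqrt{-1 + L}}{4}$ ($x{\left(L \right)} = \frac{\sqrt{L - 1}}{4} = \frac{\sqrt{-1 + L}}{4}$)
$R{\left(D \right)} = 2 D - \frac{i \sqrt{21}}{12}$ ($R{\left(D \right)} = 4 - \left(\frac{\sqrt{-1 - \frac{4}{3}}}{4} - \left(2 \left(-2\right) + 2 D\right)\right) = 4 - \left(\frac{\sqrt{- \frac{7}{3}}}{4} - \left(-4 + 2 D\right)\right) = 4 - \left(\frac{\frac{1}{3} i \sqrt{21}}{4} - \left(-4 + 2 D\right)\right) = 4 - \left(\frac{i \sqrt{21}}{12} - \left(-4 + 2 D\right)\right) = 4 - \left(4 - 2 D + \frac{i \sqrt{21}}{12}\right) = 2 D - \frac{i \sqrt{21}}{12}$)
$R{\left(-24 \right)} \left(969 + 1082\right) = \left(2 \left(-24\right) - \frac{i \sqrt{21}}{12}\right) \left(969 + 1082\right) = \left(-48 - \frac{i \sqrt{21}}{12}\right) 2051 = -98448 - \frac{2051 i \sqrt{21}}{12}$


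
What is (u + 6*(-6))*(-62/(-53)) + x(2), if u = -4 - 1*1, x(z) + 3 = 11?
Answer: -2118/53 ≈ -39.962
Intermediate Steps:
x(z) = 8 (x(z) = -3 + 11 = 8)
u = -5 (u = -4 - 1 = -5)
(u + 6*(-6))*(-62/(-53)) + x(2) = (-5 + 6*(-6))*(-62/(-53)) + 8 = (-5 - 36)*(-62*(-1/53)) + 8 = -41*62/53 + 8 = -2542/53 + 8 = -2118/53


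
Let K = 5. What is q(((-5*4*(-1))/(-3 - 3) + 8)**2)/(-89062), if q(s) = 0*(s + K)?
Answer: 0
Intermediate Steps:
q(s) = 0 (q(s) = 0*(s + 5) = 0*(5 + s) = 0)
q(((-5*4*(-1))/(-3 - 3) + 8)**2)/(-89062) = 0/(-89062) = 0*(-1/89062) = 0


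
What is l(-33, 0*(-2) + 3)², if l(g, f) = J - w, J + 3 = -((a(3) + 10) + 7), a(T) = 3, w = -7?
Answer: 256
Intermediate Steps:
J = -23 (J = -3 - ((3 + 10) + 7) = -3 - (13 + 7) = -3 - 1*20 = -3 - 20 = -23)
l(g, f) = -16 (l(g, f) = -23 - 1*(-7) = -23 + 7 = -16)
l(-33, 0*(-2) + 3)² = (-16)² = 256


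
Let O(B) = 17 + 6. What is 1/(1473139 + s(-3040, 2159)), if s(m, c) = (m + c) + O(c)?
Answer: 1/1472281 ≈ 6.7922e-7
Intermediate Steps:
O(B) = 23
s(m, c) = 23 + c + m (s(m, c) = (m + c) + 23 = (c + m) + 23 = 23 + c + m)
1/(1473139 + s(-3040, 2159)) = 1/(1473139 + (23 + 2159 - 3040)) = 1/(1473139 - 858) = 1/1472281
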